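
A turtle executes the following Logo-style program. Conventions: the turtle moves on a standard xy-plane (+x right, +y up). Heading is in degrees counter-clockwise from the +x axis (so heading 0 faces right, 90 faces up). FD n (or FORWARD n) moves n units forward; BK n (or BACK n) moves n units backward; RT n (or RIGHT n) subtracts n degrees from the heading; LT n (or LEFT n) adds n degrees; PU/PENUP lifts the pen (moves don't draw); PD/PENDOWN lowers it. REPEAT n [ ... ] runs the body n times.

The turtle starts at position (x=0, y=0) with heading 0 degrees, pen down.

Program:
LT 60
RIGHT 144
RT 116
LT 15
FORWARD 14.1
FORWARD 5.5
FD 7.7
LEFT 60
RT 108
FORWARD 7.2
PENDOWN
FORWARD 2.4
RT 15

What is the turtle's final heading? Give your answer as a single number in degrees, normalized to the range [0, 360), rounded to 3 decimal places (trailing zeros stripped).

Answer: 112

Derivation:
Executing turtle program step by step:
Start: pos=(0,0), heading=0, pen down
LT 60: heading 0 -> 60
RT 144: heading 60 -> 276
RT 116: heading 276 -> 160
LT 15: heading 160 -> 175
FD 14.1: (0,0) -> (-14.046,1.229) [heading=175, draw]
FD 5.5: (-14.046,1.229) -> (-19.525,1.708) [heading=175, draw]
FD 7.7: (-19.525,1.708) -> (-27.196,2.379) [heading=175, draw]
LT 60: heading 175 -> 235
RT 108: heading 235 -> 127
FD 7.2: (-27.196,2.379) -> (-31.529,8.13) [heading=127, draw]
PD: pen down
FD 2.4: (-31.529,8.13) -> (-32.974,10.046) [heading=127, draw]
RT 15: heading 127 -> 112
Final: pos=(-32.974,10.046), heading=112, 5 segment(s) drawn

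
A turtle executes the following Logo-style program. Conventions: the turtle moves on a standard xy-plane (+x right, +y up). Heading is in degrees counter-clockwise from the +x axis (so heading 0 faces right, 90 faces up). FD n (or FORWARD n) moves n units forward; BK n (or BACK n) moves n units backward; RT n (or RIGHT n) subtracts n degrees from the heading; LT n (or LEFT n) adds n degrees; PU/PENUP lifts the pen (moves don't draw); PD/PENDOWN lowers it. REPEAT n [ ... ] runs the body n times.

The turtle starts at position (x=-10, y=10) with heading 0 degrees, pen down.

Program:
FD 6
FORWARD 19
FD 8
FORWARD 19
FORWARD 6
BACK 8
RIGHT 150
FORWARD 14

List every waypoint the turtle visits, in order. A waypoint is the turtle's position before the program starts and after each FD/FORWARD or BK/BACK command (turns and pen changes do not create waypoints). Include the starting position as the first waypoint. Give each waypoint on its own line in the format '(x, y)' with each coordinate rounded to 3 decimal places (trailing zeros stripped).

Answer: (-10, 10)
(-4, 10)
(15, 10)
(23, 10)
(42, 10)
(48, 10)
(40, 10)
(27.876, 3)

Derivation:
Executing turtle program step by step:
Start: pos=(-10,10), heading=0, pen down
FD 6: (-10,10) -> (-4,10) [heading=0, draw]
FD 19: (-4,10) -> (15,10) [heading=0, draw]
FD 8: (15,10) -> (23,10) [heading=0, draw]
FD 19: (23,10) -> (42,10) [heading=0, draw]
FD 6: (42,10) -> (48,10) [heading=0, draw]
BK 8: (48,10) -> (40,10) [heading=0, draw]
RT 150: heading 0 -> 210
FD 14: (40,10) -> (27.876,3) [heading=210, draw]
Final: pos=(27.876,3), heading=210, 7 segment(s) drawn
Waypoints (8 total):
(-10, 10)
(-4, 10)
(15, 10)
(23, 10)
(42, 10)
(48, 10)
(40, 10)
(27.876, 3)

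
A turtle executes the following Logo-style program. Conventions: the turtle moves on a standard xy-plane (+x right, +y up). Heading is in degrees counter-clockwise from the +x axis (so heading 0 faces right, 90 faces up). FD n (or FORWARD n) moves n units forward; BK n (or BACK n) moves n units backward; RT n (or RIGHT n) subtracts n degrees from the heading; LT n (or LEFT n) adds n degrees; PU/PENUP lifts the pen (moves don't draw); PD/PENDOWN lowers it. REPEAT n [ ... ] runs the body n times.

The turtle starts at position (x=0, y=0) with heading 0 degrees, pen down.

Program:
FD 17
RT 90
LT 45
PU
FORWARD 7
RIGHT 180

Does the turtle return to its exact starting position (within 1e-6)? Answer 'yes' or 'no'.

Answer: no

Derivation:
Executing turtle program step by step:
Start: pos=(0,0), heading=0, pen down
FD 17: (0,0) -> (17,0) [heading=0, draw]
RT 90: heading 0 -> 270
LT 45: heading 270 -> 315
PU: pen up
FD 7: (17,0) -> (21.95,-4.95) [heading=315, move]
RT 180: heading 315 -> 135
Final: pos=(21.95,-4.95), heading=135, 1 segment(s) drawn

Start position: (0, 0)
Final position: (21.95, -4.95)
Distance = 22.501; >= 1e-6 -> NOT closed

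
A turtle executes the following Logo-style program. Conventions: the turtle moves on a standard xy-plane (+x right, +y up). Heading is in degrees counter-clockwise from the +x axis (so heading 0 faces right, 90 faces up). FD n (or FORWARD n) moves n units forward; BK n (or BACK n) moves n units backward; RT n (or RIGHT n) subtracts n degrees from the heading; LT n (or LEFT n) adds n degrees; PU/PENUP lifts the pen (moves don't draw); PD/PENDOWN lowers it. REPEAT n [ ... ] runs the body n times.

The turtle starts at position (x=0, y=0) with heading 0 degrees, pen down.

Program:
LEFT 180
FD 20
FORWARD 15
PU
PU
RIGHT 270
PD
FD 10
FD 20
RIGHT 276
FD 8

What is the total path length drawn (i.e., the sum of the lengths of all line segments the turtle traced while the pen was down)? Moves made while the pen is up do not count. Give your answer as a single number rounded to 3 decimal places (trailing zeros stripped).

Answer: 73

Derivation:
Executing turtle program step by step:
Start: pos=(0,0), heading=0, pen down
LT 180: heading 0 -> 180
FD 20: (0,0) -> (-20,0) [heading=180, draw]
FD 15: (-20,0) -> (-35,0) [heading=180, draw]
PU: pen up
PU: pen up
RT 270: heading 180 -> 270
PD: pen down
FD 10: (-35,0) -> (-35,-10) [heading=270, draw]
FD 20: (-35,-10) -> (-35,-30) [heading=270, draw]
RT 276: heading 270 -> 354
FD 8: (-35,-30) -> (-27.044,-30.836) [heading=354, draw]
Final: pos=(-27.044,-30.836), heading=354, 5 segment(s) drawn

Segment lengths:
  seg 1: (0,0) -> (-20,0), length = 20
  seg 2: (-20,0) -> (-35,0), length = 15
  seg 3: (-35,0) -> (-35,-10), length = 10
  seg 4: (-35,-10) -> (-35,-30), length = 20
  seg 5: (-35,-30) -> (-27.044,-30.836), length = 8
Total = 73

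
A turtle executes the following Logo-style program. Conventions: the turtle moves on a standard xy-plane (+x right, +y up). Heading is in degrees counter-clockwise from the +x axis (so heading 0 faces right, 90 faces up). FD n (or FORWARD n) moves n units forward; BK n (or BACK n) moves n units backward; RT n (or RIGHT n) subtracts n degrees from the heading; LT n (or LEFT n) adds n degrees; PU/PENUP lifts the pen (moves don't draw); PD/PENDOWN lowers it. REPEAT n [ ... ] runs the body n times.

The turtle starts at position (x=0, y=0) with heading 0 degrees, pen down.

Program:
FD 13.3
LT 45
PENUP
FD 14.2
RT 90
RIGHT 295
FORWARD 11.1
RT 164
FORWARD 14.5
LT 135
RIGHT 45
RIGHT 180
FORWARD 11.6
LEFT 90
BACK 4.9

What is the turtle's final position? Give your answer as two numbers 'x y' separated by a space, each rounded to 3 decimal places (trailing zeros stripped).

Executing turtle program step by step:
Start: pos=(0,0), heading=0, pen down
FD 13.3: (0,0) -> (13.3,0) [heading=0, draw]
LT 45: heading 0 -> 45
PU: pen up
FD 14.2: (13.3,0) -> (23.341,10.041) [heading=45, move]
RT 90: heading 45 -> 315
RT 295: heading 315 -> 20
FD 11.1: (23.341,10.041) -> (33.772,13.837) [heading=20, move]
RT 164: heading 20 -> 216
FD 14.5: (33.772,13.837) -> (22.041,5.314) [heading=216, move]
LT 135: heading 216 -> 351
RT 45: heading 351 -> 306
RT 180: heading 306 -> 126
FD 11.6: (22.041,5.314) -> (15.222,14.699) [heading=126, move]
LT 90: heading 126 -> 216
BK 4.9: (15.222,14.699) -> (19.187,17.579) [heading=216, move]
Final: pos=(19.187,17.579), heading=216, 1 segment(s) drawn

Answer: 19.187 17.579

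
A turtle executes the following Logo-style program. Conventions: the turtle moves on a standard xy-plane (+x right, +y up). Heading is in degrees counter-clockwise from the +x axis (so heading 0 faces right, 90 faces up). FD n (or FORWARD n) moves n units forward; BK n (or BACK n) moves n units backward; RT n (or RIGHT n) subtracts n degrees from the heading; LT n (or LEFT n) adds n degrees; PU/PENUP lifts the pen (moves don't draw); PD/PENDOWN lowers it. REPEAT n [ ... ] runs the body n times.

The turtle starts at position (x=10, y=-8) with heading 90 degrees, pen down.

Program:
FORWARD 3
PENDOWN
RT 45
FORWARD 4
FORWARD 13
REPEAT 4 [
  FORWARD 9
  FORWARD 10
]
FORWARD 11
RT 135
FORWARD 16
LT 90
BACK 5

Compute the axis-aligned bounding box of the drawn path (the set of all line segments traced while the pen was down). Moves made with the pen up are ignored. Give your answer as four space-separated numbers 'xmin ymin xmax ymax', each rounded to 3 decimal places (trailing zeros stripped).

Answer: 10 -8 83.539 68.539

Derivation:
Executing turtle program step by step:
Start: pos=(10,-8), heading=90, pen down
FD 3: (10,-8) -> (10,-5) [heading=90, draw]
PD: pen down
RT 45: heading 90 -> 45
FD 4: (10,-5) -> (12.828,-2.172) [heading=45, draw]
FD 13: (12.828,-2.172) -> (22.021,7.021) [heading=45, draw]
REPEAT 4 [
  -- iteration 1/4 --
  FD 9: (22.021,7.021) -> (28.385,13.385) [heading=45, draw]
  FD 10: (28.385,13.385) -> (35.456,20.456) [heading=45, draw]
  -- iteration 2/4 --
  FD 9: (35.456,20.456) -> (41.82,26.82) [heading=45, draw]
  FD 10: (41.82,26.82) -> (48.891,33.891) [heading=45, draw]
  -- iteration 3/4 --
  FD 9: (48.891,33.891) -> (55.255,40.255) [heading=45, draw]
  FD 10: (55.255,40.255) -> (62.326,47.326) [heading=45, draw]
  -- iteration 4/4 --
  FD 9: (62.326,47.326) -> (68.69,53.69) [heading=45, draw]
  FD 10: (68.69,53.69) -> (75.761,60.761) [heading=45, draw]
]
FD 11: (75.761,60.761) -> (83.539,68.539) [heading=45, draw]
RT 135: heading 45 -> 270
FD 16: (83.539,68.539) -> (83.539,52.539) [heading=270, draw]
LT 90: heading 270 -> 0
BK 5: (83.539,52.539) -> (78.539,52.539) [heading=0, draw]
Final: pos=(78.539,52.539), heading=0, 14 segment(s) drawn

Segment endpoints: x in {10, 12.828, 22.021, 28.385, 35.456, 41.82, 48.891, 55.255, 62.326, 68.69, 75.761, 78.539, 83.539}, y in {-8, -5, -2.172, 7.021, 13.385, 20.456, 26.82, 33.891, 40.255, 47.326, 52.539, 53.69, 60.761, 68.539}
xmin=10, ymin=-8, xmax=83.539, ymax=68.539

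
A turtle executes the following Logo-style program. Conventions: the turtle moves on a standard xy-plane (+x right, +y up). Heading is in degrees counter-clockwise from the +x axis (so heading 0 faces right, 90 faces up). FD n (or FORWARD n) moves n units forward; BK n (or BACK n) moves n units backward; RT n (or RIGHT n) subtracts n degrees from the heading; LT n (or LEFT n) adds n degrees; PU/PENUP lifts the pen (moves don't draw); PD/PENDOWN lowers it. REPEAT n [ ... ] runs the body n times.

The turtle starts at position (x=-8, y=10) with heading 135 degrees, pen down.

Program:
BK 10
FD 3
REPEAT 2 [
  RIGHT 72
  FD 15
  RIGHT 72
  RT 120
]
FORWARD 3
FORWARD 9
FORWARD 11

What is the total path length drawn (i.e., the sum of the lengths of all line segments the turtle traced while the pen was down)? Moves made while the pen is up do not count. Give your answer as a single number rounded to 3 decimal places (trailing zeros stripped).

Answer: 66

Derivation:
Executing turtle program step by step:
Start: pos=(-8,10), heading=135, pen down
BK 10: (-8,10) -> (-0.929,2.929) [heading=135, draw]
FD 3: (-0.929,2.929) -> (-3.05,5.05) [heading=135, draw]
REPEAT 2 [
  -- iteration 1/2 --
  RT 72: heading 135 -> 63
  FD 15: (-3.05,5.05) -> (3.76,18.415) [heading=63, draw]
  RT 72: heading 63 -> 351
  RT 120: heading 351 -> 231
  -- iteration 2/2 --
  RT 72: heading 231 -> 159
  FD 15: (3.76,18.415) -> (-10.244,23.791) [heading=159, draw]
  RT 72: heading 159 -> 87
  RT 120: heading 87 -> 327
]
FD 3: (-10.244,23.791) -> (-7.728,22.157) [heading=327, draw]
FD 9: (-7.728,22.157) -> (-0.18,17.255) [heading=327, draw]
FD 11: (-0.18,17.255) -> (9.045,11.264) [heading=327, draw]
Final: pos=(9.045,11.264), heading=327, 7 segment(s) drawn

Segment lengths:
  seg 1: (-8,10) -> (-0.929,2.929), length = 10
  seg 2: (-0.929,2.929) -> (-3.05,5.05), length = 3
  seg 3: (-3.05,5.05) -> (3.76,18.415), length = 15
  seg 4: (3.76,18.415) -> (-10.244,23.791), length = 15
  seg 5: (-10.244,23.791) -> (-7.728,22.157), length = 3
  seg 6: (-7.728,22.157) -> (-0.18,17.255), length = 9
  seg 7: (-0.18,17.255) -> (9.045,11.264), length = 11
Total = 66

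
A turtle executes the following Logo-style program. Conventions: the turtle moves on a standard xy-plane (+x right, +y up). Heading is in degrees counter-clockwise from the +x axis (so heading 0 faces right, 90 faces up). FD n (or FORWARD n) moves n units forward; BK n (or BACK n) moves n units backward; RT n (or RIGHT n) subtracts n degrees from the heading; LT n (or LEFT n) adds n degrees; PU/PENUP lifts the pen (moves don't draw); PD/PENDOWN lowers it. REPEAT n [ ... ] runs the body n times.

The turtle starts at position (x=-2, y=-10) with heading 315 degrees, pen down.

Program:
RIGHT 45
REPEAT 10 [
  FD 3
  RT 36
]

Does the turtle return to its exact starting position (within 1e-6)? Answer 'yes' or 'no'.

Executing turtle program step by step:
Start: pos=(-2,-10), heading=315, pen down
RT 45: heading 315 -> 270
REPEAT 10 [
  -- iteration 1/10 --
  FD 3: (-2,-10) -> (-2,-13) [heading=270, draw]
  RT 36: heading 270 -> 234
  -- iteration 2/10 --
  FD 3: (-2,-13) -> (-3.763,-15.427) [heading=234, draw]
  RT 36: heading 234 -> 198
  -- iteration 3/10 --
  FD 3: (-3.763,-15.427) -> (-6.617,-16.354) [heading=198, draw]
  RT 36: heading 198 -> 162
  -- iteration 4/10 --
  FD 3: (-6.617,-16.354) -> (-9.47,-15.427) [heading=162, draw]
  RT 36: heading 162 -> 126
  -- iteration 5/10 --
  FD 3: (-9.47,-15.427) -> (-11.233,-13) [heading=126, draw]
  RT 36: heading 126 -> 90
  -- iteration 6/10 --
  FD 3: (-11.233,-13) -> (-11.233,-10) [heading=90, draw]
  RT 36: heading 90 -> 54
  -- iteration 7/10 --
  FD 3: (-11.233,-10) -> (-9.47,-7.573) [heading=54, draw]
  RT 36: heading 54 -> 18
  -- iteration 8/10 --
  FD 3: (-9.47,-7.573) -> (-6.617,-6.646) [heading=18, draw]
  RT 36: heading 18 -> 342
  -- iteration 9/10 --
  FD 3: (-6.617,-6.646) -> (-3.763,-7.573) [heading=342, draw]
  RT 36: heading 342 -> 306
  -- iteration 10/10 --
  FD 3: (-3.763,-7.573) -> (-2,-10) [heading=306, draw]
  RT 36: heading 306 -> 270
]
Final: pos=(-2,-10), heading=270, 10 segment(s) drawn

Start position: (-2, -10)
Final position: (-2, -10)
Distance = 0; < 1e-6 -> CLOSED

Answer: yes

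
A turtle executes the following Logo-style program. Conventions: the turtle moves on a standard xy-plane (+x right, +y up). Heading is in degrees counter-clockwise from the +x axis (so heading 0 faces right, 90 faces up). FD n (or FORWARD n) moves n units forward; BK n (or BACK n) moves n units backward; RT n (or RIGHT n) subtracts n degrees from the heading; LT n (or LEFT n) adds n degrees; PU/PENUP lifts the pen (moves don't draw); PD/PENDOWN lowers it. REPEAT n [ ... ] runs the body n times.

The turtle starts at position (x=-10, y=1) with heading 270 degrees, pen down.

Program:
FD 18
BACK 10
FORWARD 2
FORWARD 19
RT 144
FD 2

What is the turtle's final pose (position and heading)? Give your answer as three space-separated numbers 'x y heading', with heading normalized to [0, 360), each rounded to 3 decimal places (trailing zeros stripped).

Answer: -11.176 -26.382 126

Derivation:
Executing turtle program step by step:
Start: pos=(-10,1), heading=270, pen down
FD 18: (-10,1) -> (-10,-17) [heading=270, draw]
BK 10: (-10,-17) -> (-10,-7) [heading=270, draw]
FD 2: (-10,-7) -> (-10,-9) [heading=270, draw]
FD 19: (-10,-9) -> (-10,-28) [heading=270, draw]
RT 144: heading 270 -> 126
FD 2: (-10,-28) -> (-11.176,-26.382) [heading=126, draw]
Final: pos=(-11.176,-26.382), heading=126, 5 segment(s) drawn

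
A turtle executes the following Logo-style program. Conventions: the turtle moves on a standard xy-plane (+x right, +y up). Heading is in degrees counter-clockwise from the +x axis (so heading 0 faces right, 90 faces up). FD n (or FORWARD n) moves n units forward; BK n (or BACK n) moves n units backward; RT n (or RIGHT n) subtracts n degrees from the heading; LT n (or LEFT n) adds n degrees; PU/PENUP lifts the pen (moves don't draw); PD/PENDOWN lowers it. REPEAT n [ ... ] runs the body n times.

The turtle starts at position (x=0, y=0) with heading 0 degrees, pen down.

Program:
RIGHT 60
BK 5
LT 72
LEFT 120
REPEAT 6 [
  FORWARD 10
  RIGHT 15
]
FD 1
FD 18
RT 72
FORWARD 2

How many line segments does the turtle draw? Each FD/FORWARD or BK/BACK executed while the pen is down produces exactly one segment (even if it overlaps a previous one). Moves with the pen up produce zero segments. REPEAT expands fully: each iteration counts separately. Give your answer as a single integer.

Executing turtle program step by step:
Start: pos=(0,0), heading=0, pen down
RT 60: heading 0 -> 300
BK 5: (0,0) -> (-2.5,4.33) [heading=300, draw]
LT 72: heading 300 -> 12
LT 120: heading 12 -> 132
REPEAT 6 [
  -- iteration 1/6 --
  FD 10: (-2.5,4.33) -> (-9.191,11.762) [heading=132, draw]
  RT 15: heading 132 -> 117
  -- iteration 2/6 --
  FD 10: (-9.191,11.762) -> (-13.731,20.672) [heading=117, draw]
  RT 15: heading 117 -> 102
  -- iteration 3/6 --
  FD 10: (-13.731,20.672) -> (-15.81,30.453) [heading=102, draw]
  RT 15: heading 102 -> 87
  -- iteration 4/6 --
  FD 10: (-15.81,30.453) -> (-15.287,40.439) [heading=87, draw]
  RT 15: heading 87 -> 72
  -- iteration 5/6 --
  FD 10: (-15.287,40.439) -> (-12.197,49.95) [heading=72, draw]
  RT 15: heading 72 -> 57
  -- iteration 6/6 --
  FD 10: (-12.197,49.95) -> (-6.75,58.337) [heading=57, draw]
  RT 15: heading 57 -> 42
]
FD 1: (-6.75,58.337) -> (-6.007,59.006) [heading=42, draw]
FD 18: (-6.007,59.006) -> (7.369,71.05) [heading=42, draw]
RT 72: heading 42 -> 330
FD 2: (7.369,71.05) -> (9.101,70.05) [heading=330, draw]
Final: pos=(9.101,70.05), heading=330, 10 segment(s) drawn
Segments drawn: 10

Answer: 10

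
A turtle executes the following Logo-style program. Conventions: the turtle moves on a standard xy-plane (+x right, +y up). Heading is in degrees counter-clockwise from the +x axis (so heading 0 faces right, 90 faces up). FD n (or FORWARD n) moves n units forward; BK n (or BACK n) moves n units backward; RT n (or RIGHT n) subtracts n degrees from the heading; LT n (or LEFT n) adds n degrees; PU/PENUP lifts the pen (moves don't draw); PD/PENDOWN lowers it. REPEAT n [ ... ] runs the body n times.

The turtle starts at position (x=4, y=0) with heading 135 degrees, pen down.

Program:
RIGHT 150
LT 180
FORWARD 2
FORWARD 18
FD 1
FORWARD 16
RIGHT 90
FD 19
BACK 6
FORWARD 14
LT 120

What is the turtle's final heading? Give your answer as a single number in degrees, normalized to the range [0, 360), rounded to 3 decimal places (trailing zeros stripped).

Executing turtle program step by step:
Start: pos=(4,0), heading=135, pen down
RT 150: heading 135 -> 345
LT 180: heading 345 -> 165
FD 2: (4,0) -> (2.068,0.518) [heading=165, draw]
FD 18: (2.068,0.518) -> (-15.319,5.176) [heading=165, draw]
FD 1: (-15.319,5.176) -> (-16.284,5.435) [heading=165, draw]
FD 16: (-16.284,5.435) -> (-31.739,9.576) [heading=165, draw]
RT 90: heading 165 -> 75
FD 19: (-31.739,9.576) -> (-26.822,27.929) [heading=75, draw]
BK 6: (-26.822,27.929) -> (-28.375,22.133) [heading=75, draw]
FD 14: (-28.375,22.133) -> (-24.751,35.656) [heading=75, draw]
LT 120: heading 75 -> 195
Final: pos=(-24.751,35.656), heading=195, 7 segment(s) drawn

Answer: 195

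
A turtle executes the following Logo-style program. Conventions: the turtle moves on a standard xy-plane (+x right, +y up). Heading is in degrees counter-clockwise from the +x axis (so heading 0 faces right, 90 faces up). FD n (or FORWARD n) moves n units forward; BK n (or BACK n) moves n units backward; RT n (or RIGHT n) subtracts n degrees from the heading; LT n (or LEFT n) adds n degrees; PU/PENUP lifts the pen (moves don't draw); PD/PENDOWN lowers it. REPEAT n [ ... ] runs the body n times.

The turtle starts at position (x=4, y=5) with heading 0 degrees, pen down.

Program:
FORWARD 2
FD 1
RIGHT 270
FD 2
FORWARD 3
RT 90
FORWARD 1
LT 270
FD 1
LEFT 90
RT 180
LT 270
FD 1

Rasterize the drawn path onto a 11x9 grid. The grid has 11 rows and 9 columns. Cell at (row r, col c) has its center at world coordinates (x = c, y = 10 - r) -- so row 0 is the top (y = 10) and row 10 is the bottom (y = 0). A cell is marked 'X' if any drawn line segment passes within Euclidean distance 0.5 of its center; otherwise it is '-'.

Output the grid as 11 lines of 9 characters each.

Segment 0: (4,5) -> (6,5)
Segment 1: (6,5) -> (7,5)
Segment 2: (7,5) -> (7,7)
Segment 3: (7,7) -> (7,10)
Segment 4: (7,10) -> (8,10)
Segment 5: (8,10) -> (8,9)
Segment 6: (8,9) -> (8,10)

Answer: -------XX
-------XX
-------X-
-------X-
-------X-
----XXXX-
---------
---------
---------
---------
---------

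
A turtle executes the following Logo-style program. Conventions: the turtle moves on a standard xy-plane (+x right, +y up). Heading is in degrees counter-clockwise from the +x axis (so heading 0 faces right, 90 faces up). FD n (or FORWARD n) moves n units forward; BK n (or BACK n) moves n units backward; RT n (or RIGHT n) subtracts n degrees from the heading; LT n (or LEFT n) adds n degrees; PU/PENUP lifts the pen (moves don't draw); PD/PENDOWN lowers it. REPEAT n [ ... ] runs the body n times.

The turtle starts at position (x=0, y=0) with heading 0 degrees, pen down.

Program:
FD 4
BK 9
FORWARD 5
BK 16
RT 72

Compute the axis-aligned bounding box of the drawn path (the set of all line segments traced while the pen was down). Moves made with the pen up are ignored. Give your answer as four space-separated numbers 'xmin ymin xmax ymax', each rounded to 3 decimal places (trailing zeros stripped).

Answer: -16 0 4 0

Derivation:
Executing turtle program step by step:
Start: pos=(0,0), heading=0, pen down
FD 4: (0,0) -> (4,0) [heading=0, draw]
BK 9: (4,0) -> (-5,0) [heading=0, draw]
FD 5: (-5,0) -> (0,0) [heading=0, draw]
BK 16: (0,0) -> (-16,0) [heading=0, draw]
RT 72: heading 0 -> 288
Final: pos=(-16,0), heading=288, 4 segment(s) drawn

Segment endpoints: x in {-16, -5, 0, 4}, y in {0}
xmin=-16, ymin=0, xmax=4, ymax=0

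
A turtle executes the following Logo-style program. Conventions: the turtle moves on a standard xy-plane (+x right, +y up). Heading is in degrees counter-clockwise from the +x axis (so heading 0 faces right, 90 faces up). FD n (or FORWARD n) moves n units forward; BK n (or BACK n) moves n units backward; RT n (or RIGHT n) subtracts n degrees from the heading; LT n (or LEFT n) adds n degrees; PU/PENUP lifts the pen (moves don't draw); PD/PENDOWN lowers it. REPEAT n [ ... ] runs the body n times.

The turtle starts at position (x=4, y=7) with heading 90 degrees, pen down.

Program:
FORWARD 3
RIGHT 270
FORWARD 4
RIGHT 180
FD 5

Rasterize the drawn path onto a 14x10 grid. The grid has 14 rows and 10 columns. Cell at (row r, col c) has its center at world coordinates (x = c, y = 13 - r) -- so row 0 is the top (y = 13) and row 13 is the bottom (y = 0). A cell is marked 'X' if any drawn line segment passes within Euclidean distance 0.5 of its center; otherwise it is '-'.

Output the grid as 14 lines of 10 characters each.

Answer: ----------
----------
----------
XXXXXX----
----X-----
----X-----
----X-----
----------
----------
----------
----------
----------
----------
----------

Derivation:
Segment 0: (4,7) -> (4,10)
Segment 1: (4,10) -> (0,10)
Segment 2: (0,10) -> (5,10)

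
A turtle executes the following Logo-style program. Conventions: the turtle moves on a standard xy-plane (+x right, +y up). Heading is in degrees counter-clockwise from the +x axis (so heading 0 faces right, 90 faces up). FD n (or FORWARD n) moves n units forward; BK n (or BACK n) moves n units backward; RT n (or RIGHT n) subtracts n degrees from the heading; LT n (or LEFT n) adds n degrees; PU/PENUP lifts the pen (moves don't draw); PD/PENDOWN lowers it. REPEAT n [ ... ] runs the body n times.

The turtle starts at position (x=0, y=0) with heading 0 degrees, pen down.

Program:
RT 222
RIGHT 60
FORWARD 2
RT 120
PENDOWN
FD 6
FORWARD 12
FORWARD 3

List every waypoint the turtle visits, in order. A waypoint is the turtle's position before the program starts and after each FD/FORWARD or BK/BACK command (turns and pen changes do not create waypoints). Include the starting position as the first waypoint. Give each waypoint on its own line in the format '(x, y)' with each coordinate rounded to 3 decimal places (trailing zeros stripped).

Answer: (0, 0)
(0.416, 1.956)
(4.875, -2.058)
(13.792, -10.088)
(16.022, -12.095)

Derivation:
Executing turtle program step by step:
Start: pos=(0,0), heading=0, pen down
RT 222: heading 0 -> 138
RT 60: heading 138 -> 78
FD 2: (0,0) -> (0.416,1.956) [heading=78, draw]
RT 120: heading 78 -> 318
PD: pen down
FD 6: (0.416,1.956) -> (4.875,-2.058) [heading=318, draw]
FD 12: (4.875,-2.058) -> (13.792,-10.088) [heading=318, draw]
FD 3: (13.792,-10.088) -> (16.022,-12.095) [heading=318, draw]
Final: pos=(16.022,-12.095), heading=318, 4 segment(s) drawn
Waypoints (5 total):
(0, 0)
(0.416, 1.956)
(4.875, -2.058)
(13.792, -10.088)
(16.022, -12.095)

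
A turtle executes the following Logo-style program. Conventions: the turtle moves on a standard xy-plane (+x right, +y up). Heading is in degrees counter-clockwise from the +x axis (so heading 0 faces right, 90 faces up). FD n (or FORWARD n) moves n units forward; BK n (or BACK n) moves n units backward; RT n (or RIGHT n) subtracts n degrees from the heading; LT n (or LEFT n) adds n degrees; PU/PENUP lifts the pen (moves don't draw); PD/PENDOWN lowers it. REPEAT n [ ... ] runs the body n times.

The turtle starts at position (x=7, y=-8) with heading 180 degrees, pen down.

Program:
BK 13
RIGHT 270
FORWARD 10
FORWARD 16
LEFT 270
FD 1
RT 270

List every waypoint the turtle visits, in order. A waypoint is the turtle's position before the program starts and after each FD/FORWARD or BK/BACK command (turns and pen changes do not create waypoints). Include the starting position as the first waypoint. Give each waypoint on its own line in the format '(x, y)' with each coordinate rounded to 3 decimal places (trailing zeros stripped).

Executing turtle program step by step:
Start: pos=(7,-8), heading=180, pen down
BK 13: (7,-8) -> (20,-8) [heading=180, draw]
RT 270: heading 180 -> 270
FD 10: (20,-8) -> (20,-18) [heading=270, draw]
FD 16: (20,-18) -> (20,-34) [heading=270, draw]
LT 270: heading 270 -> 180
FD 1: (20,-34) -> (19,-34) [heading=180, draw]
RT 270: heading 180 -> 270
Final: pos=(19,-34), heading=270, 4 segment(s) drawn
Waypoints (5 total):
(7, -8)
(20, -8)
(20, -18)
(20, -34)
(19, -34)

Answer: (7, -8)
(20, -8)
(20, -18)
(20, -34)
(19, -34)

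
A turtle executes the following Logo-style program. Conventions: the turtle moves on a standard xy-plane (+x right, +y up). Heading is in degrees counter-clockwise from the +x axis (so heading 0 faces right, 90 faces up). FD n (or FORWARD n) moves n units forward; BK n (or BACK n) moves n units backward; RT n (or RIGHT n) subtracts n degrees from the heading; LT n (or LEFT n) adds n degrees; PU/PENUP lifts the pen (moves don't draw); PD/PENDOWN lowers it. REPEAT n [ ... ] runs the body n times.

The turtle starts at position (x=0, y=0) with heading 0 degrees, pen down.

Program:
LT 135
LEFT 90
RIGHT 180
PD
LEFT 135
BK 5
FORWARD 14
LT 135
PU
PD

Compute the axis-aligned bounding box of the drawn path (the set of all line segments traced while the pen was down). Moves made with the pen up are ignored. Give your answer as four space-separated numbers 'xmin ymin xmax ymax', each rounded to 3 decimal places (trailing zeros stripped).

Executing turtle program step by step:
Start: pos=(0,0), heading=0, pen down
LT 135: heading 0 -> 135
LT 90: heading 135 -> 225
RT 180: heading 225 -> 45
PD: pen down
LT 135: heading 45 -> 180
BK 5: (0,0) -> (5,0) [heading=180, draw]
FD 14: (5,0) -> (-9,0) [heading=180, draw]
LT 135: heading 180 -> 315
PU: pen up
PD: pen down
Final: pos=(-9,0), heading=315, 2 segment(s) drawn

Segment endpoints: x in {-9, 0, 5}, y in {0, 0, 0}
xmin=-9, ymin=0, xmax=5, ymax=0

Answer: -9 0 5 0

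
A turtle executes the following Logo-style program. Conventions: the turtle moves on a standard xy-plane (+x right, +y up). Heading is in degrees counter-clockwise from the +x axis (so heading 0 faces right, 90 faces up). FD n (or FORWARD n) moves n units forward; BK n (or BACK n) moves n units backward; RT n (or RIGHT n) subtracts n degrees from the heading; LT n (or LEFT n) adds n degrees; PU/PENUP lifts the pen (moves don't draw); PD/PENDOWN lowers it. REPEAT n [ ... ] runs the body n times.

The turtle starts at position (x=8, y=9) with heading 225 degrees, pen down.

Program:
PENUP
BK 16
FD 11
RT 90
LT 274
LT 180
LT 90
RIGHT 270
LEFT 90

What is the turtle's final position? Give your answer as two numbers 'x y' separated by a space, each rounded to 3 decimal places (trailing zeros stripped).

Executing turtle program step by step:
Start: pos=(8,9), heading=225, pen down
PU: pen up
BK 16: (8,9) -> (19.314,20.314) [heading=225, move]
FD 11: (19.314,20.314) -> (11.536,12.536) [heading=225, move]
RT 90: heading 225 -> 135
LT 274: heading 135 -> 49
LT 180: heading 49 -> 229
LT 90: heading 229 -> 319
RT 270: heading 319 -> 49
LT 90: heading 49 -> 139
Final: pos=(11.536,12.536), heading=139, 0 segment(s) drawn

Answer: 11.536 12.536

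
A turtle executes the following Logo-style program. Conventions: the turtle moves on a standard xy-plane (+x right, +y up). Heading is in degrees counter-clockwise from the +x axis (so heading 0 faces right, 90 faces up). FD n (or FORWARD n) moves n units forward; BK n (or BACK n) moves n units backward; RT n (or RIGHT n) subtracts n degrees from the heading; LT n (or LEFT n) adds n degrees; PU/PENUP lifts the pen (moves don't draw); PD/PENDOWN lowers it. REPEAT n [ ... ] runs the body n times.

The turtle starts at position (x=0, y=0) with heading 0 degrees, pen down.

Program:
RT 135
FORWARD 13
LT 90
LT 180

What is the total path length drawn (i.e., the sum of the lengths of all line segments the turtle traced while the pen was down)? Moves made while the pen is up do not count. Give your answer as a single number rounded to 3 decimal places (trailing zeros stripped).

Answer: 13

Derivation:
Executing turtle program step by step:
Start: pos=(0,0), heading=0, pen down
RT 135: heading 0 -> 225
FD 13: (0,0) -> (-9.192,-9.192) [heading=225, draw]
LT 90: heading 225 -> 315
LT 180: heading 315 -> 135
Final: pos=(-9.192,-9.192), heading=135, 1 segment(s) drawn

Segment lengths:
  seg 1: (0,0) -> (-9.192,-9.192), length = 13
Total = 13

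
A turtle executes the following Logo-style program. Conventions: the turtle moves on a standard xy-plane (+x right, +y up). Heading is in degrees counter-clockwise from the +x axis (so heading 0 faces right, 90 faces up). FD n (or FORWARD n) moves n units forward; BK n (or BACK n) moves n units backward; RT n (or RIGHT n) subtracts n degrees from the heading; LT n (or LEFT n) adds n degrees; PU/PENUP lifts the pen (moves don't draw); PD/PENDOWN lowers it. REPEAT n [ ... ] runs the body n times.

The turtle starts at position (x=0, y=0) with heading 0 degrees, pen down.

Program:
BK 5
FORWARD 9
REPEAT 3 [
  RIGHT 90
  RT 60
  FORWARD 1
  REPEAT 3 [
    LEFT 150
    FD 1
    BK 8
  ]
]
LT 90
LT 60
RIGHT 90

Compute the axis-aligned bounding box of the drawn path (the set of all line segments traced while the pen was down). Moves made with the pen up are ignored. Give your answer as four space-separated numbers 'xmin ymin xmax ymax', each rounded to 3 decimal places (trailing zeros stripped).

Executing turtle program step by step:
Start: pos=(0,0), heading=0, pen down
BK 5: (0,0) -> (-5,0) [heading=0, draw]
FD 9: (-5,0) -> (4,0) [heading=0, draw]
REPEAT 3 [
  -- iteration 1/3 --
  RT 90: heading 0 -> 270
  RT 60: heading 270 -> 210
  FD 1: (4,0) -> (3.134,-0.5) [heading=210, draw]
  REPEAT 3 [
    -- iteration 1/3 --
    LT 150: heading 210 -> 0
    FD 1: (3.134,-0.5) -> (4.134,-0.5) [heading=0, draw]
    BK 8: (4.134,-0.5) -> (-3.866,-0.5) [heading=0, draw]
    -- iteration 2/3 --
    LT 150: heading 0 -> 150
    FD 1: (-3.866,-0.5) -> (-4.732,0) [heading=150, draw]
    BK 8: (-4.732,0) -> (2.196,-4) [heading=150, draw]
    -- iteration 3/3 --
    LT 150: heading 150 -> 300
    FD 1: (2.196,-4) -> (2.696,-4.866) [heading=300, draw]
    BK 8: (2.696,-4.866) -> (-1.304,2.062) [heading=300, draw]
  ]
  -- iteration 2/3 --
  RT 90: heading 300 -> 210
  RT 60: heading 210 -> 150
  FD 1: (-1.304,2.062) -> (-2.17,2.562) [heading=150, draw]
  REPEAT 3 [
    -- iteration 1/3 --
    LT 150: heading 150 -> 300
    FD 1: (-2.17,2.562) -> (-1.67,1.696) [heading=300, draw]
    BK 8: (-1.67,1.696) -> (-5.67,8.624) [heading=300, draw]
    -- iteration 2/3 --
    LT 150: heading 300 -> 90
    FD 1: (-5.67,8.624) -> (-5.67,9.624) [heading=90, draw]
    BK 8: (-5.67,9.624) -> (-5.67,1.624) [heading=90, draw]
    -- iteration 3/3 --
    LT 150: heading 90 -> 240
    FD 1: (-5.67,1.624) -> (-6.17,0.758) [heading=240, draw]
    BK 8: (-6.17,0.758) -> (-2.17,7.687) [heading=240, draw]
  ]
  -- iteration 3/3 --
  RT 90: heading 240 -> 150
  RT 60: heading 150 -> 90
  FD 1: (-2.17,7.687) -> (-2.17,8.687) [heading=90, draw]
  REPEAT 3 [
    -- iteration 1/3 --
    LT 150: heading 90 -> 240
    FD 1: (-2.17,8.687) -> (-2.67,7.821) [heading=240, draw]
    BK 8: (-2.67,7.821) -> (1.33,14.749) [heading=240, draw]
    -- iteration 2/3 --
    LT 150: heading 240 -> 30
    FD 1: (1.33,14.749) -> (2.196,15.249) [heading=30, draw]
    BK 8: (2.196,15.249) -> (-4.732,11.249) [heading=30, draw]
    -- iteration 3/3 --
    LT 150: heading 30 -> 180
    FD 1: (-4.732,11.249) -> (-5.732,11.249) [heading=180, draw]
    BK 8: (-5.732,11.249) -> (2.268,11.249) [heading=180, draw]
  ]
]
LT 90: heading 180 -> 270
LT 60: heading 270 -> 330
RT 90: heading 330 -> 240
Final: pos=(2.268,11.249), heading=240, 23 segment(s) drawn

Segment endpoints: x in {-6.17, -5.732, -5.67, -5.67, -5, -4.732, -4.732, -3.866, -2.67, -2.17, -2.17, -2.17, -1.67, -1.304, 0, 1.33, 2.196, 2.196, 2.268, 2.696, 3.134, 4, 4.134}, y in {-4.866, -4, -0.5, 0, 0.758, 1.624, 1.696, 2.062, 2.562, 7.687, 7.821, 8.624, 8.687, 9.624, 11.249, 11.249, 14.749, 15.249}
xmin=-6.17, ymin=-4.866, xmax=4.134, ymax=15.249

Answer: -6.17 -4.866 4.134 15.249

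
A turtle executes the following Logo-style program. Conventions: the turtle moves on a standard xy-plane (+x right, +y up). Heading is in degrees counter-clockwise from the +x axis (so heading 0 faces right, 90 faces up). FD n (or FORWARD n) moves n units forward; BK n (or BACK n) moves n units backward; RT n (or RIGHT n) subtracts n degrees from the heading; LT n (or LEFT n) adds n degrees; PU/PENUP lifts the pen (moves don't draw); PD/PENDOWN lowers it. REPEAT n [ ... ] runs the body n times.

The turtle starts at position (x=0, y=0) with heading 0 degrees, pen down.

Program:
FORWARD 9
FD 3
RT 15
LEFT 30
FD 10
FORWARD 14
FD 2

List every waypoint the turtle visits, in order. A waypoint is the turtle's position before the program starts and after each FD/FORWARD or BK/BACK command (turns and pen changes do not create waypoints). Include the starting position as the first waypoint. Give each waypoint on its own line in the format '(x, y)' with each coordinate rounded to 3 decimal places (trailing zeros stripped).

Executing turtle program step by step:
Start: pos=(0,0), heading=0, pen down
FD 9: (0,0) -> (9,0) [heading=0, draw]
FD 3: (9,0) -> (12,0) [heading=0, draw]
RT 15: heading 0 -> 345
LT 30: heading 345 -> 15
FD 10: (12,0) -> (21.659,2.588) [heading=15, draw]
FD 14: (21.659,2.588) -> (35.182,6.212) [heading=15, draw]
FD 2: (35.182,6.212) -> (37.114,6.729) [heading=15, draw]
Final: pos=(37.114,6.729), heading=15, 5 segment(s) drawn
Waypoints (6 total):
(0, 0)
(9, 0)
(12, 0)
(21.659, 2.588)
(35.182, 6.212)
(37.114, 6.729)

Answer: (0, 0)
(9, 0)
(12, 0)
(21.659, 2.588)
(35.182, 6.212)
(37.114, 6.729)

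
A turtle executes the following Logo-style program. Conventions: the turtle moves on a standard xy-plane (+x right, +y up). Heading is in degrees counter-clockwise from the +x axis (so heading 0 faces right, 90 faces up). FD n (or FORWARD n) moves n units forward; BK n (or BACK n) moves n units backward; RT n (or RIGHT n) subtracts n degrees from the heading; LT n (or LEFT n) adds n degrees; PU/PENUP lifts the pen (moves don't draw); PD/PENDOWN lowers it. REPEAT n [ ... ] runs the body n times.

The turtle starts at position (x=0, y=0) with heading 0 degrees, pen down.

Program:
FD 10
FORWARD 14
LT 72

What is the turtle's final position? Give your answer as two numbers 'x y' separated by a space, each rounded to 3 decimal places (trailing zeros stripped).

Executing turtle program step by step:
Start: pos=(0,0), heading=0, pen down
FD 10: (0,0) -> (10,0) [heading=0, draw]
FD 14: (10,0) -> (24,0) [heading=0, draw]
LT 72: heading 0 -> 72
Final: pos=(24,0), heading=72, 2 segment(s) drawn

Answer: 24 0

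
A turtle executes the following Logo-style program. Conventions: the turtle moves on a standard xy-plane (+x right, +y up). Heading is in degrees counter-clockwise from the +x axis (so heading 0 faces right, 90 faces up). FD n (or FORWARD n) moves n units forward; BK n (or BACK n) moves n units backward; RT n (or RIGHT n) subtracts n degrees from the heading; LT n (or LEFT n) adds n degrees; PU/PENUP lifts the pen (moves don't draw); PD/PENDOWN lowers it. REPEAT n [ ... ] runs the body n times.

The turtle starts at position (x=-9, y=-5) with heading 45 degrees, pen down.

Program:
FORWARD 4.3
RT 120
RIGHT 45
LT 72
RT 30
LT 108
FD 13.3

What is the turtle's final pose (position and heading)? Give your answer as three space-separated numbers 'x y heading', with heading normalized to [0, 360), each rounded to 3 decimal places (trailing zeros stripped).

Answer: 5.559 4.691 30

Derivation:
Executing turtle program step by step:
Start: pos=(-9,-5), heading=45, pen down
FD 4.3: (-9,-5) -> (-5.959,-1.959) [heading=45, draw]
RT 120: heading 45 -> 285
RT 45: heading 285 -> 240
LT 72: heading 240 -> 312
RT 30: heading 312 -> 282
LT 108: heading 282 -> 30
FD 13.3: (-5.959,-1.959) -> (5.559,4.691) [heading=30, draw]
Final: pos=(5.559,4.691), heading=30, 2 segment(s) drawn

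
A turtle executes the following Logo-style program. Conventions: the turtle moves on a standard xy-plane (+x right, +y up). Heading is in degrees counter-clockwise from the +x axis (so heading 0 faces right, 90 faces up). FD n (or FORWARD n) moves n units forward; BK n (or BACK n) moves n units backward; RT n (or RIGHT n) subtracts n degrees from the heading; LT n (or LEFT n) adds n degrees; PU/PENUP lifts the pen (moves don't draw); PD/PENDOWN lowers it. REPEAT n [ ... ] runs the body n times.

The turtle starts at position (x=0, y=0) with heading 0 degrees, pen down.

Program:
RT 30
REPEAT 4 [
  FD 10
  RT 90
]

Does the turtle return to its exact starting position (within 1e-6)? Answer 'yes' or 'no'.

Executing turtle program step by step:
Start: pos=(0,0), heading=0, pen down
RT 30: heading 0 -> 330
REPEAT 4 [
  -- iteration 1/4 --
  FD 10: (0,0) -> (8.66,-5) [heading=330, draw]
  RT 90: heading 330 -> 240
  -- iteration 2/4 --
  FD 10: (8.66,-5) -> (3.66,-13.66) [heading=240, draw]
  RT 90: heading 240 -> 150
  -- iteration 3/4 --
  FD 10: (3.66,-13.66) -> (-5,-8.66) [heading=150, draw]
  RT 90: heading 150 -> 60
  -- iteration 4/4 --
  FD 10: (-5,-8.66) -> (0,0) [heading=60, draw]
  RT 90: heading 60 -> 330
]
Final: pos=(0,0), heading=330, 4 segment(s) drawn

Start position: (0, 0)
Final position: (0, 0)
Distance = 0; < 1e-6 -> CLOSED

Answer: yes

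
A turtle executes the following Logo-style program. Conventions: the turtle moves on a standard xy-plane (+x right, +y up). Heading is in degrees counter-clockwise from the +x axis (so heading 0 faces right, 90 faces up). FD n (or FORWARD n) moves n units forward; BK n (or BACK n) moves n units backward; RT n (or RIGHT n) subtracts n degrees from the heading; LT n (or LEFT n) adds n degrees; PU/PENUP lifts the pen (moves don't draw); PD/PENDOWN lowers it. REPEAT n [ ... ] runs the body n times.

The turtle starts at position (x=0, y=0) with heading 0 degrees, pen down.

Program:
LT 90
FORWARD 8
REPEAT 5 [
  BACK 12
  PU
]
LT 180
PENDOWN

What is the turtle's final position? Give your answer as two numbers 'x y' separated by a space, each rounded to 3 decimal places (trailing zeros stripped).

Answer: 0 -52

Derivation:
Executing turtle program step by step:
Start: pos=(0,0), heading=0, pen down
LT 90: heading 0 -> 90
FD 8: (0,0) -> (0,8) [heading=90, draw]
REPEAT 5 [
  -- iteration 1/5 --
  BK 12: (0,8) -> (0,-4) [heading=90, draw]
  PU: pen up
  -- iteration 2/5 --
  BK 12: (0,-4) -> (0,-16) [heading=90, move]
  PU: pen up
  -- iteration 3/5 --
  BK 12: (0,-16) -> (0,-28) [heading=90, move]
  PU: pen up
  -- iteration 4/5 --
  BK 12: (0,-28) -> (0,-40) [heading=90, move]
  PU: pen up
  -- iteration 5/5 --
  BK 12: (0,-40) -> (0,-52) [heading=90, move]
  PU: pen up
]
LT 180: heading 90 -> 270
PD: pen down
Final: pos=(0,-52), heading=270, 2 segment(s) drawn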